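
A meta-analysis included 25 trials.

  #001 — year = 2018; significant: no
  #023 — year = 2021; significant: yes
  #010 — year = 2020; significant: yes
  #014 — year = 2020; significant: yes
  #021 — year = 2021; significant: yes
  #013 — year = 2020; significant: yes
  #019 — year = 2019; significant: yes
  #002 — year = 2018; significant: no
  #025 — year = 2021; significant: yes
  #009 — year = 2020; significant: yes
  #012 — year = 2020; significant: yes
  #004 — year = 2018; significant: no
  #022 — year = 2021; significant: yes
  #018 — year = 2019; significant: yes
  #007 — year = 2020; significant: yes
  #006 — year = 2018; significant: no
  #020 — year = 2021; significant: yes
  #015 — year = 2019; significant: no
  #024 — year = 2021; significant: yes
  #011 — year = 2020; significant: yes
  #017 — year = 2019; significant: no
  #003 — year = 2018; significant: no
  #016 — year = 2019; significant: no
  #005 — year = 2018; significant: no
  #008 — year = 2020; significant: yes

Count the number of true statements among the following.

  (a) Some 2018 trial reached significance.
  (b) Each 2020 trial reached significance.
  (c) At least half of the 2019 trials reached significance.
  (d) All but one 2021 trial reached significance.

1

(a) 2018: |A| = 6, |A ∩ B| = 0; needs A ∩ B ≠ ∅ (|A ∩ B| ≥ 1) — false.
(b) 2020: |A| = 8, |A ∩ B| = 8; needs A ⊆ B, i.e. every element of A is in B (|A ∖ B| = 0) — true.
(c) 2019: |A| = 5, |A ∩ B| = 2; needs |A ∩ B| ≥ |A ∖ B| — false.
(d) 2021: |A| = 6, |A ∩ B| = 6; needs |A ∖ B| = 1 — false.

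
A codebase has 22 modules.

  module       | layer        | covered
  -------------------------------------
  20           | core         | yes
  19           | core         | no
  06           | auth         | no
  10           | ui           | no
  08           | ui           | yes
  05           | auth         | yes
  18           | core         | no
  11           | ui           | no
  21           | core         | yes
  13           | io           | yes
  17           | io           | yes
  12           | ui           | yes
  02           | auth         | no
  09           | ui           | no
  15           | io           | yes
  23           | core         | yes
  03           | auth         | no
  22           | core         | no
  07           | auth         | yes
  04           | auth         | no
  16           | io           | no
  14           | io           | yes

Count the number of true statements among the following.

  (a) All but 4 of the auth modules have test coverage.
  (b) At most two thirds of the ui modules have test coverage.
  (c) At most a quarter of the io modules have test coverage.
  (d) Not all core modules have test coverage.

3

(a) auth: |A| = 6, |A ∩ B| = 2; needs |A ∖ B| = 4 — true.
(b) ui: |A| = 5, |A ∩ B| = 2; needs |A ∩ B| / |A| ≤ 2/3 — true.
(c) io: |A| = 5, |A ∩ B| = 4; needs |A ∩ B| / |A| ≤ 1/4 — false.
(d) core: |A| = 6, |A ∩ B| = 3; needs A ⊄ B (|A ∖ B| ≥ 1) — true.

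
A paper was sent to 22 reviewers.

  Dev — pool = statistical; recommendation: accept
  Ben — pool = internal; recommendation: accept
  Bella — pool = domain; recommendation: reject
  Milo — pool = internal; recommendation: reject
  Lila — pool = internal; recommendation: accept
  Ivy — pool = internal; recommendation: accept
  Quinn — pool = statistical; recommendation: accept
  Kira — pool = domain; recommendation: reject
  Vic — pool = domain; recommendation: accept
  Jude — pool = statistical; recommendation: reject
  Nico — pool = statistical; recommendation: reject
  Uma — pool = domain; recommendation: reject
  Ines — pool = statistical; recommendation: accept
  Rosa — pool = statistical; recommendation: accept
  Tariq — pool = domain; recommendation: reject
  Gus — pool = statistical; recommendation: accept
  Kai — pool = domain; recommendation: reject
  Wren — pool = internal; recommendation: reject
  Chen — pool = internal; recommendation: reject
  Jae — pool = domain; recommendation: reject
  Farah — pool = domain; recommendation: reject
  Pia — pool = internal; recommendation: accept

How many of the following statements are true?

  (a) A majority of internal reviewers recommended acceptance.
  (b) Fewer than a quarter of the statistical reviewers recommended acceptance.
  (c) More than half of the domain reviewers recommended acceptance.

1

(a) internal: |A| = 7, |A ∩ B| = 4; needs |A ∩ B| > |A ∖ B| — true.
(b) statistical: |A| = 7, |A ∩ B| = 5; needs |A ∩ B| / |A| < 1/4 — false.
(c) domain: |A| = 8, |A ∩ B| = 1; needs |A ∩ B| > |A ∖ B| — false.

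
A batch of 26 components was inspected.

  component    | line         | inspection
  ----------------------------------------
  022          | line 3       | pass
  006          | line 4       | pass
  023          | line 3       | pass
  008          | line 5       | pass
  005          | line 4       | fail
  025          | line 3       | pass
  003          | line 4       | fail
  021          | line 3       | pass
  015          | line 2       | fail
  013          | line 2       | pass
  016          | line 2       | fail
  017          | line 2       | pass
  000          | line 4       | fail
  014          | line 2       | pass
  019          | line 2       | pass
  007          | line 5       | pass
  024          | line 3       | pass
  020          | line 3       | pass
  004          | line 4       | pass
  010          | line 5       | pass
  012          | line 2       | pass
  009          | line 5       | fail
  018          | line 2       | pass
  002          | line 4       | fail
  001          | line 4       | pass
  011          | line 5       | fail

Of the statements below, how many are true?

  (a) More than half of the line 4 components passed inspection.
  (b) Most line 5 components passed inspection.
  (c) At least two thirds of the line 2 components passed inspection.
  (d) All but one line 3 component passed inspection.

2

(a) line 4: |A| = 7, |A ∩ B| = 3; needs |A ∩ B| > |A ∖ B| — false.
(b) line 5: |A| = 5, |A ∩ B| = 3; needs |A ∩ B| > |A ∖ B| — true.
(c) line 2: |A| = 8, |A ∩ B| = 6; needs |A ∩ B| / |A| ≥ 2/3 — true.
(d) line 3: |A| = 6, |A ∩ B| = 6; needs |A ∖ B| = 1 — false.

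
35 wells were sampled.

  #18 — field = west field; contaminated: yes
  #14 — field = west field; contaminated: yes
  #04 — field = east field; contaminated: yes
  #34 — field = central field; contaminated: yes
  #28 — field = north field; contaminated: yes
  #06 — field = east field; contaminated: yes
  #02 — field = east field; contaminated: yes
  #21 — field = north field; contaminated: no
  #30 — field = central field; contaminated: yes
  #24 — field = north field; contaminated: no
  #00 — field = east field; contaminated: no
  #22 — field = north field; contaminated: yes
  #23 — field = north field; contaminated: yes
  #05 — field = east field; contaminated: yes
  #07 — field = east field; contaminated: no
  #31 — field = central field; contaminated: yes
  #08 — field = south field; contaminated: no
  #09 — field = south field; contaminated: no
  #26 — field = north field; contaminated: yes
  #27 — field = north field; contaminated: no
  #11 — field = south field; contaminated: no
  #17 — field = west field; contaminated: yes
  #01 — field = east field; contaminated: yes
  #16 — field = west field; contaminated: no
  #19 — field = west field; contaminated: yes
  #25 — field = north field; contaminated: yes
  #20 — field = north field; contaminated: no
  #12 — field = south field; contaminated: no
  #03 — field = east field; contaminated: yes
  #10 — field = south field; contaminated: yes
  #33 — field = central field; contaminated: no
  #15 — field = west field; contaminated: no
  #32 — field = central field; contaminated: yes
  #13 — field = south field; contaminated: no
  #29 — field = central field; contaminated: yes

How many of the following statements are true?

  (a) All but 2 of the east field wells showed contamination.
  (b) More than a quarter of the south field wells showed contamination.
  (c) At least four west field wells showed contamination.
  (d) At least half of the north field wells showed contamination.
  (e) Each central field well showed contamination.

3

(a) east field: |A| = 8, |A ∩ B| = 6; needs |A ∖ B| = 2 — true.
(b) south field: |A| = 6, |A ∩ B| = 1; needs |A ∩ B| / |A| > 1/4 — false.
(c) west field: |A| = 6, |A ∩ B| = 4; needs |A ∩ B| ≥ 4 — true.
(d) north field: |A| = 9, |A ∩ B| = 5; needs |A ∩ B| ≥ |A ∖ B| — true.
(e) central field: |A| = 6, |A ∩ B| = 5; needs A ⊆ B, i.e. every element of A is in B (|A ∖ B| = 0) — false.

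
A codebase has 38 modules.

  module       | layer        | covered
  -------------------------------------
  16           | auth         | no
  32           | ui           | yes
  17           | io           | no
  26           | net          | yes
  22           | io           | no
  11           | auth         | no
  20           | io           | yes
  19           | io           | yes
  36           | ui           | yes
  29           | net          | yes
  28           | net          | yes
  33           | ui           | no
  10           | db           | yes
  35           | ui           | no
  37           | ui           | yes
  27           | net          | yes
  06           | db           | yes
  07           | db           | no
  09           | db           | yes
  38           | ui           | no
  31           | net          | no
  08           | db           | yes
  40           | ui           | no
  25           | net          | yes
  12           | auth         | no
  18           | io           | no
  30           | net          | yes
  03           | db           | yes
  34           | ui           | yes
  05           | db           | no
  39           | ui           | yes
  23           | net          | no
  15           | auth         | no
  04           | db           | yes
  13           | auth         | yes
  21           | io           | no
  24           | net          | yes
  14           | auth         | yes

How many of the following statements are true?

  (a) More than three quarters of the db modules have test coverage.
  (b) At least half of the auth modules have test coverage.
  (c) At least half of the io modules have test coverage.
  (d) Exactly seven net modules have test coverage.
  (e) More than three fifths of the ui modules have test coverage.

(a) db: |A| = 8, |A ∩ B| = 6; needs |A ∩ B| / |A| > 3/4 — false.
(b) auth: |A| = 6, |A ∩ B| = 2; needs |A ∩ B| ≥ |A ∖ B| — false.
(c) io: |A| = 6, |A ∩ B| = 2; needs |A ∩ B| ≥ |A ∖ B| — false.
(d) net: |A| = 9, |A ∩ B| = 7; needs |A ∩ B| = 7 — true.
(e) ui: |A| = 9, |A ∩ B| = 5; needs |A ∩ B| / |A| > 3/5 — false.

1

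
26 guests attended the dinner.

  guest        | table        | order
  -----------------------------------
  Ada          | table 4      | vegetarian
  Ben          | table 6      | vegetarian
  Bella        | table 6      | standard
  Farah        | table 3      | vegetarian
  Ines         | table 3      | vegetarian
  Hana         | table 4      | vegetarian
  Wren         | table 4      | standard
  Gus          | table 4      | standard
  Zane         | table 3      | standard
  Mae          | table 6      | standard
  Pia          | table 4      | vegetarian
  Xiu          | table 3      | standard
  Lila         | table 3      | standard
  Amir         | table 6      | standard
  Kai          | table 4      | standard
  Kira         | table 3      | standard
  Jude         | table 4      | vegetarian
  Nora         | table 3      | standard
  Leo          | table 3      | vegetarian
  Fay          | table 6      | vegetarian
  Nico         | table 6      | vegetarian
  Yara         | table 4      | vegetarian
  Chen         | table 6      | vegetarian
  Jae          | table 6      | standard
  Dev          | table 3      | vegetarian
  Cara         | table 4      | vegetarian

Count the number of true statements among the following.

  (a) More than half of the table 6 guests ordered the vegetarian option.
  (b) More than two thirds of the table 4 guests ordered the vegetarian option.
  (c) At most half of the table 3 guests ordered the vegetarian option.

(a) table 6: |A| = 8, |A ∩ B| = 4; needs |A ∩ B| > |A ∖ B| — false.
(b) table 4: |A| = 9, |A ∩ B| = 6; needs |A ∩ B| / |A| > 2/3 — false.
(c) table 3: |A| = 9, |A ∩ B| = 4; needs |A ∩ B| ≤ |A ∖ B| — true.

1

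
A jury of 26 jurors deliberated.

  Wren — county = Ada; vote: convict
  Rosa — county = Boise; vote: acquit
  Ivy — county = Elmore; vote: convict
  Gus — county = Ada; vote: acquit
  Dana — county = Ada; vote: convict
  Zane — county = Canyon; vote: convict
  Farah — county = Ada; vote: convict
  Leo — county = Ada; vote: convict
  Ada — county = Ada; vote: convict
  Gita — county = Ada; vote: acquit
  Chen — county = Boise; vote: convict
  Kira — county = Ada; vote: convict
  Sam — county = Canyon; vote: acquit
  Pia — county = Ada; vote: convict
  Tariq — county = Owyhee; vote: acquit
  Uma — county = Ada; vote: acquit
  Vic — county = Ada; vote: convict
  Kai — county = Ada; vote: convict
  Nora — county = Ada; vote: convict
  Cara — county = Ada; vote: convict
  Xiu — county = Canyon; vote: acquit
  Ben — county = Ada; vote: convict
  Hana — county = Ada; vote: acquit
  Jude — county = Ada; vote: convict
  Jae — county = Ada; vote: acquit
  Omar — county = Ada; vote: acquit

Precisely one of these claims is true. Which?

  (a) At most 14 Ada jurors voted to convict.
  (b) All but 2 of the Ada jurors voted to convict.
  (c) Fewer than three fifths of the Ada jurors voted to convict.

(a)

|A| = 19, |A ∩ B| = 13, |A ∖ B| = 6.
(a) requires |A ∩ B| ≤ 14: true.
(b) requires |A ∖ B| = 2: false.
(c) requires |A ∩ B| / |A| < 3/5: false.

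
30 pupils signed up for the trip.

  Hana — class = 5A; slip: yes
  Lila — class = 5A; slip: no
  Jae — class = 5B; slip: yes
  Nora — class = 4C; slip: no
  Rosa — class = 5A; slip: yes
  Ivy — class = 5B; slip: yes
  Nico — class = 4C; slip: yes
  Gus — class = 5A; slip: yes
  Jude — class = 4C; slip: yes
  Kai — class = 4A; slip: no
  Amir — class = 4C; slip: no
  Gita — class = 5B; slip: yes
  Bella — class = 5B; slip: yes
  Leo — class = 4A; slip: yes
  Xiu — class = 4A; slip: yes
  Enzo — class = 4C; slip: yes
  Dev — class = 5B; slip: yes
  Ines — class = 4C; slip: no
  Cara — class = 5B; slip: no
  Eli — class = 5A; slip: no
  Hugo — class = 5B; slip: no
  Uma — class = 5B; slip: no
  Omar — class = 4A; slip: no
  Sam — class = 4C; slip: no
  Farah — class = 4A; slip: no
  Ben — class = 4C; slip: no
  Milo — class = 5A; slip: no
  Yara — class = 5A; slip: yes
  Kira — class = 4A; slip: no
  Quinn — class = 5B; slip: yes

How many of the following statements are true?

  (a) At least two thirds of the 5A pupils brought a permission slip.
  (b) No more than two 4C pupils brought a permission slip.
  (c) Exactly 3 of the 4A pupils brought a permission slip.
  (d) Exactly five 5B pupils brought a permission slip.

0

(a) 5A: |A| = 7, |A ∩ B| = 4; needs |A ∩ B| / |A| ≥ 2/3 — false.
(b) 4C: |A| = 8, |A ∩ B| = 3; needs |A ∩ B| ≤ 2 — false.
(c) 4A: |A| = 6, |A ∩ B| = 2; needs |A ∩ B| = 3 — false.
(d) 5B: |A| = 9, |A ∩ B| = 6; needs |A ∩ B| = 5 — false.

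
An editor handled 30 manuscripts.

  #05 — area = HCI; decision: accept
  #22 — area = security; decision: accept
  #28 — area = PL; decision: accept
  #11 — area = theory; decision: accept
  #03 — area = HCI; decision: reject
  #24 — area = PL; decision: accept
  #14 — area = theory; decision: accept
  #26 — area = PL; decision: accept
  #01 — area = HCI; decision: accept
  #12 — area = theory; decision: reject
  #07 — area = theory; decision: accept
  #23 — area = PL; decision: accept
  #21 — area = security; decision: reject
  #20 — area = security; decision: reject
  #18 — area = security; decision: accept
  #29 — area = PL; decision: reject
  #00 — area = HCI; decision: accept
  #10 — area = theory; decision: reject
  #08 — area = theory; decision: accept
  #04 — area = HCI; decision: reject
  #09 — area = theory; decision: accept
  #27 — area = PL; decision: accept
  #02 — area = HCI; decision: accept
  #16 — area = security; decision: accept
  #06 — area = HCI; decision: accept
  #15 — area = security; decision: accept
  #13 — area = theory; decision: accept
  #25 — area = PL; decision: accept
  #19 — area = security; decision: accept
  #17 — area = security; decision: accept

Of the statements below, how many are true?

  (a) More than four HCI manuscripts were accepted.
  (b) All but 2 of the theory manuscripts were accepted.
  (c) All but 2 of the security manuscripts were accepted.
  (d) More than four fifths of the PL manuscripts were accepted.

(a) HCI: |A| = 7, |A ∩ B| = 5; needs |A ∩ B| > 4 — true.
(b) theory: |A| = 8, |A ∩ B| = 6; needs |A ∖ B| = 2 — true.
(c) security: |A| = 8, |A ∩ B| = 6; needs |A ∖ B| = 2 — true.
(d) PL: |A| = 7, |A ∩ B| = 6; needs |A ∩ B| / |A| > 4/5 — true.

4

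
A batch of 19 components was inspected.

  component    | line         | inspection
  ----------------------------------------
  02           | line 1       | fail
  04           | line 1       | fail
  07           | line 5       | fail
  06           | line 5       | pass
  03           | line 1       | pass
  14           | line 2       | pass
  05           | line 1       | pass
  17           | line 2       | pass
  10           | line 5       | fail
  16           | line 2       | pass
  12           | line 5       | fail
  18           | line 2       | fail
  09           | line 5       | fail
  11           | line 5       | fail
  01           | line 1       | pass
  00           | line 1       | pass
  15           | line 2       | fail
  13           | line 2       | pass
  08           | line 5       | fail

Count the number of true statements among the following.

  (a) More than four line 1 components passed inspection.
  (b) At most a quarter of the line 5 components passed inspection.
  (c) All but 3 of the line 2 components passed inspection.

1

(a) line 1: |A| = 6, |A ∩ B| = 4; needs |A ∩ B| > 4 — false.
(b) line 5: |A| = 7, |A ∩ B| = 1; needs |A ∩ B| / |A| ≤ 1/4 — true.
(c) line 2: |A| = 6, |A ∩ B| = 4; needs |A ∖ B| = 3 — false.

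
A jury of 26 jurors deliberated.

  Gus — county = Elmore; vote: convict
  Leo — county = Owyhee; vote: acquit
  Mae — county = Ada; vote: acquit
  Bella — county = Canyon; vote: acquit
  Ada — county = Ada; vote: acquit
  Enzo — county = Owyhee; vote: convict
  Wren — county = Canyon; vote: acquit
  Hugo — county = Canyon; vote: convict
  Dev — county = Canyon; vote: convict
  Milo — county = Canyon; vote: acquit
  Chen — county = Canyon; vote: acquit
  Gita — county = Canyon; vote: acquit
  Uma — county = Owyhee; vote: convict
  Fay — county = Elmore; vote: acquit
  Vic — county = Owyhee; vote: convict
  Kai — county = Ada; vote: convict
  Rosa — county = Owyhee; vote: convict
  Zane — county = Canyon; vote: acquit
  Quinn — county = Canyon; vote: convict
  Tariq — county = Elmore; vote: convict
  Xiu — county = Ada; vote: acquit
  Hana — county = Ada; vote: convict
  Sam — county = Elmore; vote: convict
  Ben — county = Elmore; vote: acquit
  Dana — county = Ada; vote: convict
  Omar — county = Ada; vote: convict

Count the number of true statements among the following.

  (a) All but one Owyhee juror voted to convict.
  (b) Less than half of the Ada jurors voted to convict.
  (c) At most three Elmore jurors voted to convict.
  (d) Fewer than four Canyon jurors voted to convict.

3

(a) Owyhee: |A| = 5, |A ∩ B| = 4; needs |A ∖ B| = 1 — true.
(b) Ada: |A| = 7, |A ∩ B| = 4; needs |A ∩ B| < |A ∖ B| — false.
(c) Elmore: |A| = 5, |A ∩ B| = 3; needs |A ∩ B| ≤ 3 — true.
(d) Canyon: |A| = 9, |A ∩ B| = 3; needs |A ∩ B| < 4 — true.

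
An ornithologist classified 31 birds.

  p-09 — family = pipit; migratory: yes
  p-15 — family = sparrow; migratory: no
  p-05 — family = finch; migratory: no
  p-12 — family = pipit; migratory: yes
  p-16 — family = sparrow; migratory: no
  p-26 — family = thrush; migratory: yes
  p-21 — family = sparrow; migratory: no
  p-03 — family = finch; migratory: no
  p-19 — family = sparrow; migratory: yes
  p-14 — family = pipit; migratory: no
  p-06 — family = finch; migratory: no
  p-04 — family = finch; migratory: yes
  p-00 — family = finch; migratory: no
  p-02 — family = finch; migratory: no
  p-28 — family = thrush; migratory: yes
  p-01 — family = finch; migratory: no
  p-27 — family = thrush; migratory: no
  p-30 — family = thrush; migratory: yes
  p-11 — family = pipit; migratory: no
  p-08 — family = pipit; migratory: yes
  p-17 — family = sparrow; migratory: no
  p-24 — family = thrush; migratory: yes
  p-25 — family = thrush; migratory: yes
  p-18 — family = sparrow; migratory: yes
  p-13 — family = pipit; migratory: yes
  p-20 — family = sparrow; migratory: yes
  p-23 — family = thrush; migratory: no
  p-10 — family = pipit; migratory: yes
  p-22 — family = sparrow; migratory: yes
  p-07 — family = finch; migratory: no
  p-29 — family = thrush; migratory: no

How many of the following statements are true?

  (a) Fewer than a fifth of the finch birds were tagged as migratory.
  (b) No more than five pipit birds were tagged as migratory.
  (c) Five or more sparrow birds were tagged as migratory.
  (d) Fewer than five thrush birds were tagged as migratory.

2

(a) finch: |A| = 8, |A ∩ B| = 1; needs |A ∩ B| / |A| < 1/5 — true.
(b) pipit: |A| = 7, |A ∩ B| = 5; needs |A ∩ B| ≤ 5 — true.
(c) sparrow: |A| = 8, |A ∩ B| = 4; needs |A ∩ B| ≥ 5 — false.
(d) thrush: |A| = 8, |A ∩ B| = 5; needs |A ∩ B| < 5 — false.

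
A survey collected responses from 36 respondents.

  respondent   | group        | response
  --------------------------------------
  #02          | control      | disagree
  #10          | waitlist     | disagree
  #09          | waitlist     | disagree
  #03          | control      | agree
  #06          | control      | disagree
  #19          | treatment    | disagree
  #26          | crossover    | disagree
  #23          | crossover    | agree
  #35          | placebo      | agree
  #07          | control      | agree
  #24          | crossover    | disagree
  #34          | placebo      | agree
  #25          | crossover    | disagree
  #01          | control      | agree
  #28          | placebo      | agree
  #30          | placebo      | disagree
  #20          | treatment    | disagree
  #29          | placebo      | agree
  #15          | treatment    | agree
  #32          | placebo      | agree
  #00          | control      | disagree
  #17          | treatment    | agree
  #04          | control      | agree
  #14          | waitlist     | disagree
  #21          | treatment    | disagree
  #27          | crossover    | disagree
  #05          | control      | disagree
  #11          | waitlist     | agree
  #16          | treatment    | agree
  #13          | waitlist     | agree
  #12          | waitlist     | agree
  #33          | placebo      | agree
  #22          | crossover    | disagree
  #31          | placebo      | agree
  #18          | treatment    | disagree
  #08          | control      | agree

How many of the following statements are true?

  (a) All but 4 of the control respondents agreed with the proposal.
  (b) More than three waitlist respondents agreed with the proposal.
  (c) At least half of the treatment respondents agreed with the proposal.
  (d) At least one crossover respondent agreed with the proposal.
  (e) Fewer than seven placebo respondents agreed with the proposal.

(a) control: |A| = 9, |A ∩ B| = 5; needs |A ∖ B| = 4 — true.
(b) waitlist: |A| = 6, |A ∩ B| = 3; needs |A ∩ B| > 3 — false.
(c) treatment: |A| = 7, |A ∩ B| = 3; needs |A ∩ B| ≥ |A ∖ B| — false.
(d) crossover: |A| = 6, |A ∩ B| = 1; needs A ∩ B ≠ ∅ (|A ∩ B| ≥ 1) — true.
(e) placebo: |A| = 8, |A ∩ B| = 7; needs |A ∩ B| < 7 — false.

2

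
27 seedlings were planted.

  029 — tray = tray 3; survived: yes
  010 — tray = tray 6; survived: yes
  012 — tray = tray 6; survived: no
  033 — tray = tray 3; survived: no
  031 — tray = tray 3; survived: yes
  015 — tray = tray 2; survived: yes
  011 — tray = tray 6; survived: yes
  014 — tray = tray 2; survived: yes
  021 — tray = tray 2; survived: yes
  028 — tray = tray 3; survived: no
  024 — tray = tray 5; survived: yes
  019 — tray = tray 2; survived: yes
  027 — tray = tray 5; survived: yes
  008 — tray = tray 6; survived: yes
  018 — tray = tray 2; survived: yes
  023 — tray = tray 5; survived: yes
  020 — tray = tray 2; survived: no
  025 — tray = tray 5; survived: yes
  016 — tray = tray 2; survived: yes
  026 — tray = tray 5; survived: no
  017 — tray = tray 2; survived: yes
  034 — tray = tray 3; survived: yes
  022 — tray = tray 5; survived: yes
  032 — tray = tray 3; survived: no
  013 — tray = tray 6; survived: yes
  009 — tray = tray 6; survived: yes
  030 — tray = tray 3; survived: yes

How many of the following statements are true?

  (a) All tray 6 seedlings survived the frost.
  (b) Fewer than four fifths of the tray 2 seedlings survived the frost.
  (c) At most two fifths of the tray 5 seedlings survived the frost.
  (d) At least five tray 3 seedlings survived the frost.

(a) tray 6: |A| = 6, |A ∩ B| = 5; needs A ⊆ B, i.e. every element of A is in B (|A ∖ B| = 0) — false.
(b) tray 2: |A| = 8, |A ∩ B| = 7; needs |A ∩ B| / |A| < 4/5 — false.
(c) tray 5: |A| = 6, |A ∩ B| = 5; needs |A ∩ B| / |A| ≤ 2/5 — false.
(d) tray 3: |A| = 7, |A ∩ B| = 4; needs |A ∩ B| ≥ 5 — false.

0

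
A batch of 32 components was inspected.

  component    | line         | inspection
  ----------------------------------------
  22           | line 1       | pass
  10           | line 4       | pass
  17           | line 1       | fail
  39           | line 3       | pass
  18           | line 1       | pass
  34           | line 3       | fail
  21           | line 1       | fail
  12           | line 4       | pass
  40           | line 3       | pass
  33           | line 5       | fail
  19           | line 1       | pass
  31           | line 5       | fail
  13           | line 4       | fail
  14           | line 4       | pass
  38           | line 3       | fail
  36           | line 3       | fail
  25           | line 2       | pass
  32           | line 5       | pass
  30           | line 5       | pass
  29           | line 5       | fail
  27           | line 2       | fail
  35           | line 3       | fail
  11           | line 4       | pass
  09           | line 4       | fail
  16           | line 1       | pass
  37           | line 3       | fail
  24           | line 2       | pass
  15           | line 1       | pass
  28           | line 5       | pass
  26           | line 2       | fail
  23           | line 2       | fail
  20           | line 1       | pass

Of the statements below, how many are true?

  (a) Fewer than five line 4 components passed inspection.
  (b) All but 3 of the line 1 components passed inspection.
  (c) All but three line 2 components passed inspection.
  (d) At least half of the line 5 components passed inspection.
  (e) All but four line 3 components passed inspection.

(a) line 4: |A| = 6, |A ∩ B| = 4; needs |A ∩ B| < 5 — true.
(b) line 1: |A| = 8, |A ∩ B| = 6; needs |A ∖ B| = 3 — false.
(c) line 2: |A| = 5, |A ∩ B| = 2; needs |A ∖ B| = 3 — true.
(d) line 5: |A| = 6, |A ∩ B| = 3; needs |A ∩ B| ≥ |A ∖ B| — true.
(e) line 3: |A| = 7, |A ∩ B| = 2; needs |A ∖ B| = 4 — false.

3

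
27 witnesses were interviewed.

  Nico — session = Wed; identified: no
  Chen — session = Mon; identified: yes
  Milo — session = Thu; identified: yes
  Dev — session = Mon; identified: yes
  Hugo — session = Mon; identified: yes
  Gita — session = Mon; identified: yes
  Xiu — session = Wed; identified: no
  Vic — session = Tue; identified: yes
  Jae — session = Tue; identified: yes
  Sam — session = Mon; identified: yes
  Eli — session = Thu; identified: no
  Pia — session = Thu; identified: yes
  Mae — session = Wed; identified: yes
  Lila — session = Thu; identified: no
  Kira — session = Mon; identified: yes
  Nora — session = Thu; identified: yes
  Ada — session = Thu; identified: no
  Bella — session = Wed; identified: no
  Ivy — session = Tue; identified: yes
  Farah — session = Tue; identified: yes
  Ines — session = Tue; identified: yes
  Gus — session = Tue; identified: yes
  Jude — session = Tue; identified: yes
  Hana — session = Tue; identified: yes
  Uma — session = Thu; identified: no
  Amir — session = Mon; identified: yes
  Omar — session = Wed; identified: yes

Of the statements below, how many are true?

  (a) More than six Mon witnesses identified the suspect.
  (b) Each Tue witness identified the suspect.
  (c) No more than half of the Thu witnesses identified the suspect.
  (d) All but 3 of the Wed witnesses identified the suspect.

4

(a) Mon: |A| = 7, |A ∩ B| = 7; needs |A ∩ B| > 6 — true.
(b) Tue: |A| = 8, |A ∩ B| = 8; needs A ⊆ B, i.e. every element of A is in B (|A ∖ B| = 0) — true.
(c) Thu: |A| = 7, |A ∩ B| = 3; needs |A ∩ B| ≤ |A ∖ B| — true.
(d) Wed: |A| = 5, |A ∩ B| = 2; needs |A ∖ B| = 3 — true.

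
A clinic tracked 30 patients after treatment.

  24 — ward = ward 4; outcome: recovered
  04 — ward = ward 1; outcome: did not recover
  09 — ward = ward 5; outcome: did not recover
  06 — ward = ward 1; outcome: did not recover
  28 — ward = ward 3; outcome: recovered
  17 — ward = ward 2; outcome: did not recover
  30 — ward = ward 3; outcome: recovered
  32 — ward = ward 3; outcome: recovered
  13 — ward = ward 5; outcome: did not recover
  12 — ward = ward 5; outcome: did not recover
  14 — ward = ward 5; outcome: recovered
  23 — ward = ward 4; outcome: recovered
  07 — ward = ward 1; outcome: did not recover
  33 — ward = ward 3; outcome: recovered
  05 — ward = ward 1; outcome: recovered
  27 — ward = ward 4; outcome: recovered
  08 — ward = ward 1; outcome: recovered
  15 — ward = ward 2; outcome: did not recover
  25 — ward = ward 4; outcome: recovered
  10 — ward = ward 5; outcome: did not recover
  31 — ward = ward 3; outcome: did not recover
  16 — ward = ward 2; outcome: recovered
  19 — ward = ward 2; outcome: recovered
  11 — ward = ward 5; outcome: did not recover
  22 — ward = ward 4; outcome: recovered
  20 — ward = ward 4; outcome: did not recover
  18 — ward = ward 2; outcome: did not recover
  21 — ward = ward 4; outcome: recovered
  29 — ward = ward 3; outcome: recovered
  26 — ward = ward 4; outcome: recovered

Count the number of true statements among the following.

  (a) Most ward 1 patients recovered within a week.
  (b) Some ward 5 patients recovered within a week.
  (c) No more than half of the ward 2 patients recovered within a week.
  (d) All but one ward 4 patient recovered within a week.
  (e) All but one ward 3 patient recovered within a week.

4

(a) ward 1: |A| = 5, |A ∩ B| = 2; needs |A ∩ B| > |A ∖ B| — false.
(b) ward 5: |A| = 6, |A ∩ B| = 1; needs A ∩ B ≠ ∅ (|A ∩ B| ≥ 1) — true.
(c) ward 2: |A| = 5, |A ∩ B| = 2; needs |A ∩ B| ≤ |A ∖ B| — true.
(d) ward 4: |A| = 8, |A ∩ B| = 7; needs |A ∖ B| = 1 — true.
(e) ward 3: |A| = 6, |A ∩ B| = 5; needs |A ∖ B| = 1 — true.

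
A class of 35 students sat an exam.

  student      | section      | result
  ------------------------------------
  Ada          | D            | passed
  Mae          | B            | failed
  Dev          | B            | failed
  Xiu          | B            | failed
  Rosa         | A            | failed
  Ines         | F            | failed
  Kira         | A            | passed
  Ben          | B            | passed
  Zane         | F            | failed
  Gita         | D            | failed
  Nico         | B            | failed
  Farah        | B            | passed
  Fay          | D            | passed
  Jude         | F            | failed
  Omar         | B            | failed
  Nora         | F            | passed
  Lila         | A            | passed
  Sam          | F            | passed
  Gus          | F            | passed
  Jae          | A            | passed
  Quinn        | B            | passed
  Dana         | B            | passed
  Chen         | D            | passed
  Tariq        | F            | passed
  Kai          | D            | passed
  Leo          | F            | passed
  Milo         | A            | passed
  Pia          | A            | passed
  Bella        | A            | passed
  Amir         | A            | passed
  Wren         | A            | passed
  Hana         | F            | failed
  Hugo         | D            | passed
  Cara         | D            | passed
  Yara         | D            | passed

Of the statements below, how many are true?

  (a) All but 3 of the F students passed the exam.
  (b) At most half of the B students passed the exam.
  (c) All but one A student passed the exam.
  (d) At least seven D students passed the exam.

3

(a) F: |A| = 9, |A ∩ B| = 5; needs |A ∖ B| = 3 — false.
(b) B: |A| = 9, |A ∩ B| = 4; needs |A ∩ B| ≤ |A ∖ B| — true.
(c) A: |A| = 9, |A ∩ B| = 8; needs |A ∖ B| = 1 — true.
(d) D: |A| = 8, |A ∩ B| = 7; needs |A ∩ B| ≥ 7 — true.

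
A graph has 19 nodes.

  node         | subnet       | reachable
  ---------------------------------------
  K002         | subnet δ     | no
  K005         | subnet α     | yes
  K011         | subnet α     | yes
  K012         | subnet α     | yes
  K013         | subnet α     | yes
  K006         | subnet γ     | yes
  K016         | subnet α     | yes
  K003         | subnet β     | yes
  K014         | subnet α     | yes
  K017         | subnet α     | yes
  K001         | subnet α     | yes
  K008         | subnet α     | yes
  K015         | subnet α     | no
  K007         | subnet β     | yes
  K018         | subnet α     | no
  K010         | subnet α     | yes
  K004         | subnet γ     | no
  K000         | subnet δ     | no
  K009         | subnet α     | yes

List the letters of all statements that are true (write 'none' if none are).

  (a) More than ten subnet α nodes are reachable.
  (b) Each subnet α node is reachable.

|A| = 13, |A ∩ B| = 11, |A ∖ B| = 2.
(a) |A ∩ B| > 10: holds.
(b) A ⊆ B, i.e. every element of A is in B (|A ∖ B| = 0): fails.

(a)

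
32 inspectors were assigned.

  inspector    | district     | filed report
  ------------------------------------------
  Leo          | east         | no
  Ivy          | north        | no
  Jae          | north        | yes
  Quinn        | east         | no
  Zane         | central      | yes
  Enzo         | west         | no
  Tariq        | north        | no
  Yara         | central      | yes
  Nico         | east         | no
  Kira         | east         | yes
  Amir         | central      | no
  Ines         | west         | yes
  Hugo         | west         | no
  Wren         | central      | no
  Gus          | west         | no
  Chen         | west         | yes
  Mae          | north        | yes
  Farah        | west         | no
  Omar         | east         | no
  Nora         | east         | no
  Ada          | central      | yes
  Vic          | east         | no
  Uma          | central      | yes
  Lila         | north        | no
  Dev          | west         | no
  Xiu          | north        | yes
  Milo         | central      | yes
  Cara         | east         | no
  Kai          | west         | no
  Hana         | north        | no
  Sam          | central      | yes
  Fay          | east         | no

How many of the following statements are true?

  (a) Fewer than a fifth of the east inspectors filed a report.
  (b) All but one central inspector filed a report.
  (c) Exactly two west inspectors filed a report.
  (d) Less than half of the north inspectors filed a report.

3

(a) east: |A| = 9, |A ∩ B| = 1; needs |A ∩ B| / |A| < 1/5 — true.
(b) central: |A| = 8, |A ∩ B| = 6; needs |A ∖ B| = 1 — false.
(c) west: |A| = 8, |A ∩ B| = 2; needs |A ∩ B| = 2 — true.
(d) north: |A| = 7, |A ∩ B| = 3; needs |A ∩ B| < |A ∖ B| — true.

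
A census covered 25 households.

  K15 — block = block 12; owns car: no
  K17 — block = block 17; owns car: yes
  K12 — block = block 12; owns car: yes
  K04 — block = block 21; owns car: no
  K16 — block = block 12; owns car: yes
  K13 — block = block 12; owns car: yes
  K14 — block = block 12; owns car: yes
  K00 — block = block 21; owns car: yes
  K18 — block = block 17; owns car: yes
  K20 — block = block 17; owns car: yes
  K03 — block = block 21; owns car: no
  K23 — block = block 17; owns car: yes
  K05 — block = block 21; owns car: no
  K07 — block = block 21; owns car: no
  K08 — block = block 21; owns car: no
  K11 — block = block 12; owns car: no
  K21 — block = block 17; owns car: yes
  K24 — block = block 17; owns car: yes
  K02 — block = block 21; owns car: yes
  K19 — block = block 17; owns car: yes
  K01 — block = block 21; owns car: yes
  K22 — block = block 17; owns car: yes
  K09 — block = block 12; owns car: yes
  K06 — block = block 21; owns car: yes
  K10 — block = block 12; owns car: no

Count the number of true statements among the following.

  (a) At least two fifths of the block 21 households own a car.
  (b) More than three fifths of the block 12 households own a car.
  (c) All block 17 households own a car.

3

(a) block 21: |A| = 9, |A ∩ B| = 4; needs |A ∩ B| / |A| ≥ 2/5 — true.
(b) block 12: |A| = 8, |A ∩ B| = 5; needs |A ∩ B| / |A| > 3/5 — true.
(c) block 17: |A| = 8, |A ∩ B| = 8; needs A ⊆ B, i.e. every element of A is in B (|A ∖ B| = 0) — true.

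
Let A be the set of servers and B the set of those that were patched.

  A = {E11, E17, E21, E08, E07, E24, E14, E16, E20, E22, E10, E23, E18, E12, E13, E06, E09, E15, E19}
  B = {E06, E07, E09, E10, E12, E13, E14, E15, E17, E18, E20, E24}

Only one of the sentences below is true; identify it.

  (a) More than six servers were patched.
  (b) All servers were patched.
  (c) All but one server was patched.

|A| = 19, |A ∩ B| = 12, |A ∖ B| = 7.
(a) requires |A ∩ B| > 6: true.
(b) requires A ⊆ B, i.e. every element of A is in B (|A ∖ B| = 0): false.
(c) requires |A ∖ B| = 1: false.

(a)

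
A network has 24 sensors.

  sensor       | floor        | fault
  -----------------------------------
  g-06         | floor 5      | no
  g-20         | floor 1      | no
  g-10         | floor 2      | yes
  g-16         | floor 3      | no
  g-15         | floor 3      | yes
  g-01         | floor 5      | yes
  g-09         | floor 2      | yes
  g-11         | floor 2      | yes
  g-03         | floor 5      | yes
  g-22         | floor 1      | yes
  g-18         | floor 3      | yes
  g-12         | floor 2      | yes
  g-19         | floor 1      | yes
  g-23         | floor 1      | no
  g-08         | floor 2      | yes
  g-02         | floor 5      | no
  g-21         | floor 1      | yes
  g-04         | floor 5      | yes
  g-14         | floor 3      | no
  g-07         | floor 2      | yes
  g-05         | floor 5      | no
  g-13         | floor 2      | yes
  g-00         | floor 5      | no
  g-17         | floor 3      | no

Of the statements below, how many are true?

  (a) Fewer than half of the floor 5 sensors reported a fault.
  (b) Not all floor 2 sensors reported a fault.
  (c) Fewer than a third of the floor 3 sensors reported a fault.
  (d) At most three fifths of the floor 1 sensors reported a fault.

2

(a) floor 5: |A| = 7, |A ∩ B| = 3; needs |A ∩ B| < |A ∖ B| — true.
(b) floor 2: |A| = 7, |A ∩ B| = 7; needs A ⊄ B (|A ∖ B| ≥ 1) — false.
(c) floor 3: |A| = 5, |A ∩ B| = 2; needs |A ∩ B| / |A| < 1/3 — false.
(d) floor 1: |A| = 5, |A ∩ B| = 3; needs |A ∩ B| / |A| ≤ 3/5 — true.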